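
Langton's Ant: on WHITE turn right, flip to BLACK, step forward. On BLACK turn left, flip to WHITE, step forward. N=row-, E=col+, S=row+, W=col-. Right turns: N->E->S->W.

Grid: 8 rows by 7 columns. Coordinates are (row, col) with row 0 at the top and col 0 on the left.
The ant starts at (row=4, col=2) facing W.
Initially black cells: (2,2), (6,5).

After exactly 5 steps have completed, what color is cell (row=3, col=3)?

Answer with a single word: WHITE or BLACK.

Answer: BLACK

Derivation:
Step 1: on WHITE (4,2): turn R to N, flip to black, move to (3,2). |black|=3
Step 2: on WHITE (3,2): turn R to E, flip to black, move to (3,3). |black|=4
Step 3: on WHITE (3,3): turn R to S, flip to black, move to (4,3). |black|=5
Step 4: on WHITE (4,3): turn R to W, flip to black, move to (4,2). |black|=6
Step 5: on BLACK (4,2): turn L to S, flip to white, move to (5,2). |black|=5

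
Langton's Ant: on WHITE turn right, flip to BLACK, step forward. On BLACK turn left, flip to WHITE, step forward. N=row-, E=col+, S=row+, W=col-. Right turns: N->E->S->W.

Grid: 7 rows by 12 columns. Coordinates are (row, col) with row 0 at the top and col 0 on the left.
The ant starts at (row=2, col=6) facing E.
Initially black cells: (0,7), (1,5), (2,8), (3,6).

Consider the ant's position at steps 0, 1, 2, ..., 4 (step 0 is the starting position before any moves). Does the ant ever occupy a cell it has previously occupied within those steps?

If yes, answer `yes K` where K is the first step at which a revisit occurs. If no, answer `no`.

Answer: no

Derivation:
Step 1: on WHITE (2,6): turn R to S, flip to black, move to (3,6). |black|=5 — new cell
Step 2: on BLACK (3,6): turn L to E, flip to white, move to (3,7). |black|=4 — new cell
Step 3: on WHITE (3,7): turn R to S, flip to black, move to (4,7). |black|=5 — new cell
Step 4: on WHITE (4,7): turn R to W, flip to black, move to (4,6). |black|=6 — new cell
No revisit within 4 steps.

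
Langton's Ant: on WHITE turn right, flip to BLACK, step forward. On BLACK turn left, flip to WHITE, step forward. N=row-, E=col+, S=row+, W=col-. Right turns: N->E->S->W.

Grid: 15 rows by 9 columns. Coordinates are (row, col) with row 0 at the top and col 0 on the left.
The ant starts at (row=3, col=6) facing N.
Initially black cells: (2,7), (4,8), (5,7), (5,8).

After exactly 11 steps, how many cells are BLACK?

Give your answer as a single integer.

Answer: 11

Derivation:
Step 1: on WHITE (3,6): turn R to E, flip to black, move to (3,7). |black|=5
Step 2: on WHITE (3,7): turn R to S, flip to black, move to (4,7). |black|=6
Step 3: on WHITE (4,7): turn R to W, flip to black, move to (4,6). |black|=7
Step 4: on WHITE (4,6): turn R to N, flip to black, move to (3,6). |black|=8
Step 5: on BLACK (3,6): turn L to W, flip to white, move to (3,5). |black|=7
Step 6: on WHITE (3,5): turn R to N, flip to black, move to (2,5). |black|=8
Step 7: on WHITE (2,5): turn R to E, flip to black, move to (2,6). |black|=9
Step 8: on WHITE (2,6): turn R to S, flip to black, move to (3,6). |black|=10
Step 9: on WHITE (3,6): turn R to W, flip to black, move to (3,5). |black|=11
Step 10: on BLACK (3,5): turn L to S, flip to white, move to (4,5). |black|=10
Step 11: on WHITE (4,5): turn R to W, flip to black, move to (4,4). |black|=11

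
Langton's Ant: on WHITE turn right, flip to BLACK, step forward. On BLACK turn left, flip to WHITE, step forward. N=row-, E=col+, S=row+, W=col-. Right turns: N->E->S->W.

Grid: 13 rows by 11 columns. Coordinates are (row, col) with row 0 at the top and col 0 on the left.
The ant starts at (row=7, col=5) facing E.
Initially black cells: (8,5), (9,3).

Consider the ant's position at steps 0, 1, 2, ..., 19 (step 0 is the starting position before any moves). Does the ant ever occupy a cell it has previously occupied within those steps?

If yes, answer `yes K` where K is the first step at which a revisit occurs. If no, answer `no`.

Step 1: on WHITE (7,5): turn R to S, flip to black, move to (8,5). |black|=3 — new cell
Step 2: on BLACK (8,5): turn L to E, flip to white, move to (8,6). |black|=2 — new cell
Step 3: on WHITE (8,6): turn R to S, flip to black, move to (9,6). |black|=3 — new cell
Step 4: on WHITE (9,6): turn R to W, flip to black, move to (9,5). |black|=4 — new cell
Step 5: on WHITE (9,5): turn R to N, flip to black, move to (8,5). |black|=5 — REVISIT

Answer: yes 5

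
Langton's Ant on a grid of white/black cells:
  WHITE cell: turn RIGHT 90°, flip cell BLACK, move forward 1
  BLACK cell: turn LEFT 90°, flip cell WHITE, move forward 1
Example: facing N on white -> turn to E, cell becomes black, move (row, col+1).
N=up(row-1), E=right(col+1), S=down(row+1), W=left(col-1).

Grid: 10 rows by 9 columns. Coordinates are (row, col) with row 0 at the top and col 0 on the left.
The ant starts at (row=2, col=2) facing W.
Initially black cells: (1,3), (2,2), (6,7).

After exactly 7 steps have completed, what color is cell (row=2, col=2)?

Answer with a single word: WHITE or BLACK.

Answer: BLACK

Derivation:
Step 1: on BLACK (2,2): turn L to S, flip to white, move to (3,2). |black|=2
Step 2: on WHITE (3,2): turn R to W, flip to black, move to (3,1). |black|=3
Step 3: on WHITE (3,1): turn R to N, flip to black, move to (2,1). |black|=4
Step 4: on WHITE (2,1): turn R to E, flip to black, move to (2,2). |black|=5
Step 5: on WHITE (2,2): turn R to S, flip to black, move to (3,2). |black|=6
Step 6: on BLACK (3,2): turn L to E, flip to white, move to (3,3). |black|=5
Step 7: on WHITE (3,3): turn R to S, flip to black, move to (4,3). |black|=6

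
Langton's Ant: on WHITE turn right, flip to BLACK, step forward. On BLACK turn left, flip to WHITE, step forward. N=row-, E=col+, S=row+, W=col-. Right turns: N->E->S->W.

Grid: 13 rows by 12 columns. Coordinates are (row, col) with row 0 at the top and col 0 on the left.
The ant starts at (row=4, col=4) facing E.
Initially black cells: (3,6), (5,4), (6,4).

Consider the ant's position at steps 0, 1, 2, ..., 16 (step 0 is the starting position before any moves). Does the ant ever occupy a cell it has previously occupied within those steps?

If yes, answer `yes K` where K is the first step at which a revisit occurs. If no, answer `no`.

Answer: yes 8

Derivation:
Step 1: on WHITE (4,4): turn R to S, flip to black, move to (5,4). |black|=4 — new cell
Step 2: on BLACK (5,4): turn L to E, flip to white, move to (5,5). |black|=3 — new cell
Step 3: on WHITE (5,5): turn R to S, flip to black, move to (6,5). |black|=4 — new cell
Step 4: on WHITE (6,5): turn R to W, flip to black, move to (6,4). |black|=5 — new cell
Step 5: on BLACK (6,4): turn L to S, flip to white, move to (7,4). |black|=4 — new cell
Step 6: on WHITE (7,4): turn R to W, flip to black, move to (7,3). |black|=5 — new cell
Step 7: on WHITE (7,3): turn R to N, flip to black, move to (6,3). |black|=6 — new cell
Step 8: on WHITE (6,3): turn R to E, flip to black, move to (6,4). |black|=7 — REVISIT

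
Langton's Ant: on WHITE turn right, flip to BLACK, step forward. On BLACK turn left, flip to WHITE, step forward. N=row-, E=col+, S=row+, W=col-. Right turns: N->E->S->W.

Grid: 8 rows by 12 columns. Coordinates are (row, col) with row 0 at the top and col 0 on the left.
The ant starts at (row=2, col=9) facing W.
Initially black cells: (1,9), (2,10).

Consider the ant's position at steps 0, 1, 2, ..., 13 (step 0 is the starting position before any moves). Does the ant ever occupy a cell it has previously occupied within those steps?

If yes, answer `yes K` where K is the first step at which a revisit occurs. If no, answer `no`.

Answer: yes 5

Derivation:
Step 1: on WHITE (2,9): turn R to N, flip to black, move to (1,9). |black|=3 — new cell
Step 2: on BLACK (1,9): turn L to W, flip to white, move to (1,8). |black|=2 — new cell
Step 3: on WHITE (1,8): turn R to N, flip to black, move to (0,8). |black|=3 — new cell
Step 4: on WHITE (0,8): turn R to E, flip to black, move to (0,9). |black|=4 — new cell
Step 5: on WHITE (0,9): turn R to S, flip to black, move to (1,9). |black|=5 — REVISIT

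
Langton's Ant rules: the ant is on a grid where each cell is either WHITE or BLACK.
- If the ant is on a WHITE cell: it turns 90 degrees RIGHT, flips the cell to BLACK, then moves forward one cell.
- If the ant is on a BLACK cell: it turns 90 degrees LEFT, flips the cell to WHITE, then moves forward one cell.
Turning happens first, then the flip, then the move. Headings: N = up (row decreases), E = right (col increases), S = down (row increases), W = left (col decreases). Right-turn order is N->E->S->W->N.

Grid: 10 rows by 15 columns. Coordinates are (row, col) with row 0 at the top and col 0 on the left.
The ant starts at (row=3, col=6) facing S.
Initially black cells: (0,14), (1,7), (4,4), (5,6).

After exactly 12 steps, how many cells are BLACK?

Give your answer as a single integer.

Step 1: on WHITE (3,6): turn R to W, flip to black, move to (3,5). |black|=5
Step 2: on WHITE (3,5): turn R to N, flip to black, move to (2,5). |black|=6
Step 3: on WHITE (2,5): turn R to E, flip to black, move to (2,6). |black|=7
Step 4: on WHITE (2,6): turn R to S, flip to black, move to (3,6). |black|=8
Step 5: on BLACK (3,6): turn L to E, flip to white, move to (3,7). |black|=7
Step 6: on WHITE (3,7): turn R to S, flip to black, move to (4,7). |black|=8
Step 7: on WHITE (4,7): turn R to W, flip to black, move to (4,6). |black|=9
Step 8: on WHITE (4,6): turn R to N, flip to black, move to (3,6). |black|=10
Step 9: on WHITE (3,6): turn R to E, flip to black, move to (3,7). |black|=11
Step 10: on BLACK (3,7): turn L to N, flip to white, move to (2,7). |black|=10
Step 11: on WHITE (2,7): turn R to E, flip to black, move to (2,8). |black|=11
Step 12: on WHITE (2,8): turn R to S, flip to black, move to (3,8). |black|=12

Answer: 12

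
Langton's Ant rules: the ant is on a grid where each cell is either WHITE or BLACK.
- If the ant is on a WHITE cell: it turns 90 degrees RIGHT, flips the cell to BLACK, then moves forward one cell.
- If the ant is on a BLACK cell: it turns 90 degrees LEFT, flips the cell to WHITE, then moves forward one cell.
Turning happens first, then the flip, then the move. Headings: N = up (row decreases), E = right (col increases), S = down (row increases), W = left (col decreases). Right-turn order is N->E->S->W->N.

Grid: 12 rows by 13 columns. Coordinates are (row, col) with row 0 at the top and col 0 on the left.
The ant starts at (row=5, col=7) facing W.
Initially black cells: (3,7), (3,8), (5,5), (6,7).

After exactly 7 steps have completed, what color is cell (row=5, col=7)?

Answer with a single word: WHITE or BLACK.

Answer: WHITE

Derivation:
Step 1: on WHITE (5,7): turn R to N, flip to black, move to (4,7). |black|=5
Step 2: on WHITE (4,7): turn R to E, flip to black, move to (4,8). |black|=6
Step 3: on WHITE (4,8): turn R to S, flip to black, move to (5,8). |black|=7
Step 4: on WHITE (5,8): turn R to W, flip to black, move to (5,7). |black|=8
Step 5: on BLACK (5,7): turn L to S, flip to white, move to (6,7). |black|=7
Step 6: on BLACK (6,7): turn L to E, flip to white, move to (6,8). |black|=6
Step 7: on WHITE (6,8): turn R to S, flip to black, move to (7,8). |black|=7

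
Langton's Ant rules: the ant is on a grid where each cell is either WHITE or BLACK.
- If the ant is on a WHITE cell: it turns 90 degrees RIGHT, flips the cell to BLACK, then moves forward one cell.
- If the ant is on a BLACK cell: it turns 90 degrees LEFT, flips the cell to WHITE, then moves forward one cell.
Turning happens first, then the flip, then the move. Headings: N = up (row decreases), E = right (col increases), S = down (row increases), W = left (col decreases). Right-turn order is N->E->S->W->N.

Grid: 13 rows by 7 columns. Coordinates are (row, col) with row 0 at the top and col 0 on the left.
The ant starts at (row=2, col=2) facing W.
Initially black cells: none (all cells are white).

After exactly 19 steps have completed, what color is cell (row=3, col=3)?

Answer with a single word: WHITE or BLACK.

Step 1: on WHITE (2,2): turn R to N, flip to black, move to (1,2). |black|=1
Step 2: on WHITE (1,2): turn R to E, flip to black, move to (1,3). |black|=2
Step 3: on WHITE (1,3): turn R to S, flip to black, move to (2,3). |black|=3
Step 4: on WHITE (2,3): turn R to W, flip to black, move to (2,2). |black|=4
Step 5: on BLACK (2,2): turn L to S, flip to white, move to (3,2). |black|=3
Step 6: on WHITE (3,2): turn R to W, flip to black, move to (3,1). |black|=4
Step 7: on WHITE (3,1): turn R to N, flip to black, move to (2,1). |black|=5
Step 8: on WHITE (2,1): turn R to E, flip to black, move to (2,2). |black|=6
Step 9: on WHITE (2,2): turn R to S, flip to black, move to (3,2). |black|=7
Step 10: on BLACK (3,2): turn L to E, flip to white, move to (3,3). |black|=6
Step 11: on WHITE (3,3): turn R to S, flip to black, move to (4,3). |black|=7
Step 12: on WHITE (4,3): turn R to W, flip to black, move to (4,2). |black|=8
Step 13: on WHITE (4,2): turn R to N, flip to black, move to (3,2). |black|=9
Step 14: on WHITE (3,2): turn R to E, flip to black, move to (3,3). |black|=10
Step 15: on BLACK (3,3): turn L to N, flip to white, move to (2,3). |black|=9
Step 16: on BLACK (2,3): turn L to W, flip to white, move to (2,2). |black|=8
Step 17: on BLACK (2,2): turn L to S, flip to white, move to (3,2). |black|=7
Step 18: on BLACK (3,2): turn L to E, flip to white, move to (3,3). |black|=6
Step 19: on WHITE (3,3): turn R to S, flip to black, move to (4,3). |black|=7

Answer: BLACK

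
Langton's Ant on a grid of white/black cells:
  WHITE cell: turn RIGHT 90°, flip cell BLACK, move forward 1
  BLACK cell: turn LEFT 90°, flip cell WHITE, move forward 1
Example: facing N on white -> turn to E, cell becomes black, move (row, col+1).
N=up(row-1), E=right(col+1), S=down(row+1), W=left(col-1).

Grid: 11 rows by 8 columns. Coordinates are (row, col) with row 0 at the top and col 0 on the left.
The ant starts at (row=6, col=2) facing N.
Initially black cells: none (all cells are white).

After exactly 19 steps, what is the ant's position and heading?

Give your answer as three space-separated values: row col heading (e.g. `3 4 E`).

Step 1: on WHITE (6,2): turn R to E, flip to black, move to (6,3). |black|=1
Step 2: on WHITE (6,3): turn R to S, flip to black, move to (7,3). |black|=2
Step 3: on WHITE (7,3): turn R to W, flip to black, move to (7,2). |black|=3
Step 4: on WHITE (7,2): turn R to N, flip to black, move to (6,2). |black|=4
Step 5: on BLACK (6,2): turn L to W, flip to white, move to (6,1). |black|=3
Step 6: on WHITE (6,1): turn R to N, flip to black, move to (5,1). |black|=4
Step 7: on WHITE (5,1): turn R to E, flip to black, move to (5,2). |black|=5
Step 8: on WHITE (5,2): turn R to S, flip to black, move to (6,2). |black|=6
Step 9: on WHITE (6,2): turn R to W, flip to black, move to (6,1). |black|=7
Step 10: on BLACK (6,1): turn L to S, flip to white, move to (7,1). |black|=6
Step 11: on WHITE (7,1): turn R to W, flip to black, move to (7,0). |black|=7
Step 12: on WHITE (7,0): turn R to N, flip to black, move to (6,0). |black|=8
Step 13: on WHITE (6,0): turn R to E, flip to black, move to (6,1). |black|=9
Step 14: on WHITE (6,1): turn R to S, flip to black, move to (7,1). |black|=10
Step 15: on BLACK (7,1): turn L to E, flip to white, move to (7,2). |black|=9
Step 16: on BLACK (7,2): turn L to N, flip to white, move to (6,2). |black|=8
Step 17: on BLACK (6,2): turn L to W, flip to white, move to (6,1). |black|=7
Step 18: on BLACK (6,1): turn L to S, flip to white, move to (7,1). |black|=6
Step 19: on WHITE (7,1): turn R to W, flip to black, move to (7,0). |black|=7

Answer: 7 0 W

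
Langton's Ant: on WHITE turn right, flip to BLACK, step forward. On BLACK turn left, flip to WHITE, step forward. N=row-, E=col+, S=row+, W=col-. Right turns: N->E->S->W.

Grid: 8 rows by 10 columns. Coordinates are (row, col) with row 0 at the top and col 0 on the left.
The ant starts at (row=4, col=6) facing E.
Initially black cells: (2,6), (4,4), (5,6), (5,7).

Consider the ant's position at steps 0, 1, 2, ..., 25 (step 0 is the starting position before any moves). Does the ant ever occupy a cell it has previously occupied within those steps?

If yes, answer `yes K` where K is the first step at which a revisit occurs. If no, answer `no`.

Step 1: on WHITE (4,6): turn R to S, flip to black, move to (5,6). |black|=5 — new cell
Step 2: on BLACK (5,6): turn L to E, flip to white, move to (5,7). |black|=4 — new cell
Step 3: on BLACK (5,7): turn L to N, flip to white, move to (4,7). |black|=3 — new cell
Step 4: on WHITE (4,7): turn R to E, flip to black, move to (4,8). |black|=4 — new cell
Step 5: on WHITE (4,8): turn R to S, flip to black, move to (5,8). |black|=5 — new cell
Step 6: on WHITE (5,8): turn R to W, flip to black, move to (5,7). |black|=6 — REVISIT

Answer: yes 6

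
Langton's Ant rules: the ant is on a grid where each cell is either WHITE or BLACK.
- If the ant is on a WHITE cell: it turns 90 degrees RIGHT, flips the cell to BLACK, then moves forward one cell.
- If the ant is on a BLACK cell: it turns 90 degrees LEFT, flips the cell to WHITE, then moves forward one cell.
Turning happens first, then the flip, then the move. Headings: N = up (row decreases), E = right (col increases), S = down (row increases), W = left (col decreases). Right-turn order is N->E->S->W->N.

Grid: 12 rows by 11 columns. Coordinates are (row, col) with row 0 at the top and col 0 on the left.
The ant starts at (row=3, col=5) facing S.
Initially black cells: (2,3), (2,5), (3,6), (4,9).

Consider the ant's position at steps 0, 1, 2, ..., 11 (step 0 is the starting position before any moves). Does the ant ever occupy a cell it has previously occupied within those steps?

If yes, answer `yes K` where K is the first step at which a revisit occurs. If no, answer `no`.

Answer: yes 7

Derivation:
Step 1: on WHITE (3,5): turn R to W, flip to black, move to (3,4). |black|=5 — new cell
Step 2: on WHITE (3,4): turn R to N, flip to black, move to (2,4). |black|=6 — new cell
Step 3: on WHITE (2,4): turn R to E, flip to black, move to (2,5). |black|=7 — new cell
Step 4: on BLACK (2,5): turn L to N, flip to white, move to (1,5). |black|=6 — new cell
Step 5: on WHITE (1,5): turn R to E, flip to black, move to (1,6). |black|=7 — new cell
Step 6: on WHITE (1,6): turn R to S, flip to black, move to (2,6). |black|=8 — new cell
Step 7: on WHITE (2,6): turn R to W, flip to black, move to (2,5). |black|=9 — REVISIT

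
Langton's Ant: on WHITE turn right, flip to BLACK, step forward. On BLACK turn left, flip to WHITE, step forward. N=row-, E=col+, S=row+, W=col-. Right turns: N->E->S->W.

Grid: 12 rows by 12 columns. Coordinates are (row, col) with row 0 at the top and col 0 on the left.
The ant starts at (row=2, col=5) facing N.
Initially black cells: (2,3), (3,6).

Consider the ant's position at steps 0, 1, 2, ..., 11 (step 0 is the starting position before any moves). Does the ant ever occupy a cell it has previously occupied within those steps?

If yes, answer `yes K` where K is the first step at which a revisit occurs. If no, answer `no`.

Answer: yes 6

Derivation:
Step 1: on WHITE (2,5): turn R to E, flip to black, move to (2,6). |black|=3 — new cell
Step 2: on WHITE (2,6): turn R to S, flip to black, move to (3,6). |black|=4 — new cell
Step 3: on BLACK (3,6): turn L to E, flip to white, move to (3,7). |black|=3 — new cell
Step 4: on WHITE (3,7): turn R to S, flip to black, move to (4,7). |black|=4 — new cell
Step 5: on WHITE (4,7): turn R to W, flip to black, move to (4,6). |black|=5 — new cell
Step 6: on WHITE (4,6): turn R to N, flip to black, move to (3,6). |black|=6 — REVISIT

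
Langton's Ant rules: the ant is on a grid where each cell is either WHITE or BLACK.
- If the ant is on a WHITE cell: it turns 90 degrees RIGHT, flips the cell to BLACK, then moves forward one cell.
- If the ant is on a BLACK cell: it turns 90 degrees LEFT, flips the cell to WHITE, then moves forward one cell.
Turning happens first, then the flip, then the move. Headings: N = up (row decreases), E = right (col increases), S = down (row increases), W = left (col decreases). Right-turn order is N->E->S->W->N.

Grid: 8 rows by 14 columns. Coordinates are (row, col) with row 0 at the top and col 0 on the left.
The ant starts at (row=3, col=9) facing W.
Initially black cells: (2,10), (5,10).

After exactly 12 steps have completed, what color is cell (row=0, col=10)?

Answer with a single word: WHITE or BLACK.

Step 1: on WHITE (3,9): turn R to N, flip to black, move to (2,9). |black|=3
Step 2: on WHITE (2,9): turn R to E, flip to black, move to (2,10). |black|=4
Step 3: on BLACK (2,10): turn L to N, flip to white, move to (1,10). |black|=3
Step 4: on WHITE (1,10): turn R to E, flip to black, move to (1,11). |black|=4
Step 5: on WHITE (1,11): turn R to S, flip to black, move to (2,11). |black|=5
Step 6: on WHITE (2,11): turn R to W, flip to black, move to (2,10). |black|=6
Step 7: on WHITE (2,10): turn R to N, flip to black, move to (1,10). |black|=7
Step 8: on BLACK (1,10): turn L to W, flip to white, move to (1,9). |black|=6
Step 9: on WHITE (1,9): turn R to N, flip to black, move to (0,9). |black|=7
Step 10: on WHITE (0,9): turn R to E, flip to black, move to (0,10). |black|=8
Step 11: on WHITE (0,10): turn R to S, flip to black, move to (1,10). |black|=9
Step 12: on WHITE (1,10): turn R to W, flip to black, move to (1,9). |black|=10

Answer: BLACK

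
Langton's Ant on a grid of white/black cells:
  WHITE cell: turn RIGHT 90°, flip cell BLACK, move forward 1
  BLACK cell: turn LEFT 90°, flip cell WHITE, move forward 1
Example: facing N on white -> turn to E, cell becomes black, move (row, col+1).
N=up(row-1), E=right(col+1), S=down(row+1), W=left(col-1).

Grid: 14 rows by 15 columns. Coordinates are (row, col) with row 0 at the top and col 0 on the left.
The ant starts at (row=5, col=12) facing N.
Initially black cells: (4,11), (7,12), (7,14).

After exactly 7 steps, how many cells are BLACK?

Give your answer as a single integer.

Step 1: on WHITE (5,12): turn R to E, flip to black, move to (5,13). |black|=4
Step 2: on WHITE (5,13): turn R to S, flip to black, move to (6,13). |black|=5
Step 3: on WHITE (6,13): turn R to W, flip to black, move to (6,12). |black|=6
Step 4: on WHITE (6,12): turn R to N, flip to black, move to (5,12). |black|=7
Step 5: on BLACK (5,12): turn L to W, flip to white, move to (5,11). |black|=6
Step 6: on WHITE (5,11): turn R to N, flip to black, move to (4,11). |black|=7
Step 7: on BLACK (4,11): turn L to W, flip to white, move to (4,10). |black|=6

Answer: 6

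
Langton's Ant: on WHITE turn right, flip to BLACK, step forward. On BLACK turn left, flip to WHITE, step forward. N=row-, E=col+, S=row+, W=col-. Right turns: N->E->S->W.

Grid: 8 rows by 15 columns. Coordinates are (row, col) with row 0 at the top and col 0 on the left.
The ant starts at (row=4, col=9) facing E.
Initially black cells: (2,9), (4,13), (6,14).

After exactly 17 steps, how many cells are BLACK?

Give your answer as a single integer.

Step 1: on WHITE (4,9): turn R to S, flip to black, move to (5,9). |black|=4
Step 2: on WHITE (5,9): turn R to W, flip to black, move to (5,8). |black|=5
Step 3: on WHITE (5,8): turn R to N, flip to black, move to (4,8). |black|=6
Step 4: on WHITE (4,8): turn R to E, flip to black, move to (4,9). |black|=7
Step 5: on BLACK (4,9): turn L to N, flip to white, move to (3,9). |black|=6
Step 6: on WHITE (3,9): turn R to E, flip to black, move to (3,10). |black|=7
Step 7: on WHITE (3,10): turn R to S, flip to black, move to (4,10). |black|=8
Step 8: on WHITE (4,10): turn R to W, flip to black, move to (4,9). |black|=9
Step 9: on WHITE (4,9): turn R to N, flip to black, move to (3,9). |black|=10
Step 10: on BLACK (3,9): turn L to W, flip to white, move to (3,8). |black|=9
Step 11: on WHITE (3,8): turn R to N, flip to black, move to (2,8). |black|=10
Step 12: on WHITE (2,8): turn R to E, flip to black, move to (2,9). |black|=11
Step 13: on BLACK (2,9): turn L to N, flip to white, move to (1,9). |black|=10
Step 14: on WHITE (1,9): turn R to E, flip to black, move to (1,10). |black|=11
Step 15: on WHITE (1,10): turn R to S, flip to black, move to (2,10). |black|=12
Step 16: on WHITE (2,10): turn R to W, flip to black, move to (2,9). |black|=13
Step 17: on WHITE (2,9): turn R to N, flip to black, move to (1,9). |black|=14

Answer: 14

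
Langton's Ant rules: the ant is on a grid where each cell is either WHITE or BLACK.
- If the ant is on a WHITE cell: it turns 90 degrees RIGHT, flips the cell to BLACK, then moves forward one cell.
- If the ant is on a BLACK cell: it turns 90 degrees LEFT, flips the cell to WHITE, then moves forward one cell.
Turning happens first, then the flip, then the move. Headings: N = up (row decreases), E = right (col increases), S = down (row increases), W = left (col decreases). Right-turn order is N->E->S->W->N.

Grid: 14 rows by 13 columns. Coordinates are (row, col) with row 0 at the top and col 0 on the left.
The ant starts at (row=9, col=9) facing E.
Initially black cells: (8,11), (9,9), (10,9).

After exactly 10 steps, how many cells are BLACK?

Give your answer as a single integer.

Step 1: on BLACK (9,9): turn L to N, flip to white, move to (8,9). |black|=2
Step 2: on WHITE (8,9): turn R to E, flip to black, move to (8,10). |black|=3
Step 3: on WHITE (8,10): turn R to S, flip to black, move to (9,10). |black|=4
Step 4: on WHITE (9,10): turn R to W, flip to black, move to (9,9). |black|=5
Step 5: on WHITE (9,9): turn R to N, flip to black, move to (8,9). |black|=6
Step 6: on BLACK (8,9): turn L to W, flip to white, move to (8,8). |black|=5
Step 7: on WHITE (8,8): turn R to N, flip to black, move to (7,8). |black|=6
Step 8: on WHITE (7,8): turn R to E, flip to black, move to (7,9). |black|=7
Step 9: on WHITE (7,9): turn R to S, flip to black, move to (8,9). |black|=8
Step 10: on WHITE (8,9): turn R to W, flip to black, move to (8,8). |black|=9

Answer: 9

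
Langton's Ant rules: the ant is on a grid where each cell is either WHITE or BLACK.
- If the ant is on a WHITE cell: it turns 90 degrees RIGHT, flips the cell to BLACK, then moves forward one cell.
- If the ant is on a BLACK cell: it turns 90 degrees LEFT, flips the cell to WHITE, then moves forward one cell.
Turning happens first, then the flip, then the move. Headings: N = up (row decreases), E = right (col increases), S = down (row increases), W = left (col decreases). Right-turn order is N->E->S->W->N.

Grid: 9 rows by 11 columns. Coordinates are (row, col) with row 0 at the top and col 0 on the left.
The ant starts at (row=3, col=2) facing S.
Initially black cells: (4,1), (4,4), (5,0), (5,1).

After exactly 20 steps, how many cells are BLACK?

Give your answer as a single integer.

Step 1: on WHITE (3,2): turn R to W, flip to black, move to (3,1). |black|=5
Step 2: on WHITE (3,1): turn R to N, flip to black, move to (2,1). |black|=6
Step 3: on WHITE (2,1): turn R to E, flip to black, move to (2,2). |black|=7
Step 4: on WHITE (2,2): turn R to S, flip to black, move to (3,2). |black|=8
Step 5: on BLACK (3,2): turn L to E, flip to white, move to (3,3). |black|=7
Step 6: on WHITE (3,3): turn R to S, flip to black, move to (4,3). |black|=8
Step 7: on WHITE (4,3): turn R to W, flip to black, move to (4,2). |black|=9
Step 8: on WHITE (4,2): turn R to N, flip to black, move to (3,2). |black|=10
Step 9: on WHITE (3,2): turn R to E, flip to black, move to (3,3). |black|=11
Step 10: on BLACK (3,3): turn L to N, flip to white, move to (2,3). |black|=10
Step 11: on WHITE (2,3): turn R to E, flip to black, move to (2,4). |black|=11
Step 12: on WHITE (2,4): turn R to S, flip to black, move to (3,4). |black|=12
Step 13: on WHITE (3,4): turn R to W, flip to black, move to (3,3). |black|=13
Step 14: on WHITE (3,3): turn R to N, flip to black, move to (2,3). |black|=14
Step 15: on BLACK (2,3): turn L to W, flip to white, move to (2,2). |black|=13
Step 16: on BLACK (2,2): turn L to S, flip to white, move to (3,2). |black|=12
Step 17: on BLACK (3,2): turn L to E, flip to white, move to (3,3). |black|=11
Step 18: on BLACK (3,3): turn L to N, flip to white, move to (2,3). |black|=10
Step 19: on WHITE (2,3): turn R to E, flip to black, move to (2,4). |black|=11
Step 20: on BLACK (2,4): turn L to N, flip to white, move to (1,4). |black|=10

Answer: 10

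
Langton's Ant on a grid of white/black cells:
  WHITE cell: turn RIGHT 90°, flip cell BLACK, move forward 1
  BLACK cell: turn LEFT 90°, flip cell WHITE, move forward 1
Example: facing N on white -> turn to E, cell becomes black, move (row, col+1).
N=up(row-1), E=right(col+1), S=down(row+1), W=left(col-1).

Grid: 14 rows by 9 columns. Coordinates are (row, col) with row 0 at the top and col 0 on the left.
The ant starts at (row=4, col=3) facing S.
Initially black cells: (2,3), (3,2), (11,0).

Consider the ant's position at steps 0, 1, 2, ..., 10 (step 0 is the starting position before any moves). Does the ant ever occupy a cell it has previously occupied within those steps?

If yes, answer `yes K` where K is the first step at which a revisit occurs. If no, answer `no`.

Answer: yes 6

Derivation:
Step 1: on WHITE (4,3): turn R to W, flip to black, move to (4,2). |black|=4 — new cell
Step 2: on WHITE (4,2): turn R to N, flip to black, move to (3,2). |black|=5 — new cell
Step 3: on BLACK (3,2): turn L to W, flip to white, move to (3,1). |black|=4 — new cell
Step 4: on WHITE (3,1): turn R to N, flip to black, move to (2,1). |black|=5 — new cell
Step 5: on WHITE (2,1): turn R to E, flip to black, move to (2,2). |black|=6 — new cell
Step 6: on WHITE (2,2): turn R to S, flip to black, move to (3,2). |black|=7 — REVISIT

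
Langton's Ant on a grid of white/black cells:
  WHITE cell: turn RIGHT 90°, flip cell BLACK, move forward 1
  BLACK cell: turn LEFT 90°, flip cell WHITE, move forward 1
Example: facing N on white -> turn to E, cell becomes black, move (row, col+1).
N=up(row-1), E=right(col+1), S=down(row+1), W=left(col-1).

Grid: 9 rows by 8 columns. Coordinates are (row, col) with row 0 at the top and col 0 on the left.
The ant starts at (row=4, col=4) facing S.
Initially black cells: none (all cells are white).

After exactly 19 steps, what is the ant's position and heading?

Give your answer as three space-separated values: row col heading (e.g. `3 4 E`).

Step 1: on WHITE (4,4): turn R to W, flip to black, move to (4,3). |black|=1
Step 2: on WHITE (4,3): turn R to N, flip to black, move to (3,3). |black|=2
Step 3: on WHITE (3,3): turn R to E, flip to black, move to (3,4). |black|=3
Step 4: on WHITE (3,4): turn R to S, flip to black, move to (4,4). |black|=4
Step 5: on BLACK (4,4): turn L to E, flip to white, move to (4,5). |black|=3
Step 6: on WHITE (4,5): turn R to S, flip to black, move to (5,5). |black|=4
Step 7: on WHITE (5,5): turn R to W, flip to black, move to (5,4). |black|=5
Step 8: on WHITE (5,4): turn R to N, flip to black, move to (4,4). |black|=6
Step 9: on WHITE (4,4): turn R to E, flip to black, move to (4,5). |black|=7
Step 10: on BLACK (4,5): turn L to N, flip to white, move to (3,5). |black|=6
Step 11: on WHITE (3,5): turn R to E, flip to black, move to (3,6). |black|=7
Step 12: on WHITE (3,6): turn R to S, flip to black, move to (4,6). |black|=8
Step 13: on WHITE (4,6): turn R to W, flip to black, move to (4,5). |black|=9
Step 14: on WHITE (4,5): turn R to N, flip to black, move to (3,5). |black|=10
Step 15: on BLACK (3,5): turn L to W, flip to white, move to (3,4). |black|=9
Step 16: on BLACK (3,4): turn L to S, flip to white, move to (4,4). |black|=8
Step 17: on BLACK (4,4): turn L to E, flip to white, move to (4,5). |black|=7
Step 18: on BLACK (4,5): turn L to N, flip to white, move to (3,5). |black|=6
Step 19: on WHITE (3,5): turn R to E, flip to black, move to (3,6). |black|=7

Answer: 3 6 E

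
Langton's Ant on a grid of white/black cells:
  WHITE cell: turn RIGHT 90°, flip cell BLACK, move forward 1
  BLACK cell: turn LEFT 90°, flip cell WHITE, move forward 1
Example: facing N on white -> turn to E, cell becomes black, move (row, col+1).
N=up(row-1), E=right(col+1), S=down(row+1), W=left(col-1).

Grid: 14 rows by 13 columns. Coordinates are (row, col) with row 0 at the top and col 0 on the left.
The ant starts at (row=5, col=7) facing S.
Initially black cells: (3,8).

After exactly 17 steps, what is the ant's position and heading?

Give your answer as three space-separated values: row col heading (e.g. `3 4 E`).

Answer: 5 8 E

Derivation:
Step 1: on WHITE (5,7): turn R to W, flip to black, move to (5,6). |black|=2
Step 2: on WHITE (5,6): turn R to N, flip to black, move to (4,6). |black|=3
Step 3: on WHITE (4,6): turn R to E, flip to black, move to (4,7). |black|=4
Step 4: on WHITE (4,7): turn R to S, flip to black, move to (5,7). |black|=5
Step 5: on BLACK (5,7): turn L to E, flip to white, move to (5,8). |black|=4
Step 6: on WHITE (5,8): turn R to S, flip to black, move to (6,8). |black|=5
Step 7: on WHITE (6,8): turn R to W, flip to black, move to (6,7). |black|=6
Step 8: on WHITE (6,7): turn R to N, flip to black, move to (5,7). |black|=7
Step 9: on WHITE (5,7): turn R to E, flip to black, move to (5,8). |black|=8
Step 10: on BLACK (5,8): turn L to N, flip to white, move to (4,8). |black|=7
Step 11: on WHITE (4,8): turn R to E, flip to black, move to (4,9). |black|=8
Step 12: on WHITE (4,9): turn R to S, flip to black, move to (5,9). |black|=9
Step 13: on WHITE (5,9): turn R to W, flip to black, move to (5,8). |black|=10
Step 14: on WHITE (5,8): turn R to N, flip to black, move to (4,8). |black|=11
Step 15: on BLACK (4,8): turn L to W, flip to white, move to (4,7). |black|=10
Step 16: on BLACK (4,7): turn L to S, flip to white, move to (5,7). |black|=9
Step 17: on BLACK (5,7): turn L to E, flip to white, move to (5,8). |black|=8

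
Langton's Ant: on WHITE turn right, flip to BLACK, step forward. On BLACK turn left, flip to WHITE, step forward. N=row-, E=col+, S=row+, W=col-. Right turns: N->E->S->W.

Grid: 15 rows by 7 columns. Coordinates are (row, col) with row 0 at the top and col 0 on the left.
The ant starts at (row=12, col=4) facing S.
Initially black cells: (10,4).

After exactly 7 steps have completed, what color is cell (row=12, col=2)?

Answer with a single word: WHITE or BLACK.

Answer: WHITE

Derivation:
Step 1: on WHITE (12,4): turn R to W, flip to black, move to (12,3). |black|=2
Step 2: on WHITE (12,3): turn R to N, flip to black, move to (11,3). |black|=3
Step 3: on WHITE (11,3): turn R to E, flip to black, move to (11,4). |black|=4
Step 4: on WHITE (11,4): turn R to S, flip to black, move to (12,4). |black|=5
Step 5: on BLACK (12,4): turn L to E, flip to white, move to (12,5). |black|=4
Step 6: on WHITE (12,5): turn R to S, flip to black, move to (13,5). |black|=5
Step 7: on WHITE (13,5): turn R to W, flip to black, move to (13,4). |black|=6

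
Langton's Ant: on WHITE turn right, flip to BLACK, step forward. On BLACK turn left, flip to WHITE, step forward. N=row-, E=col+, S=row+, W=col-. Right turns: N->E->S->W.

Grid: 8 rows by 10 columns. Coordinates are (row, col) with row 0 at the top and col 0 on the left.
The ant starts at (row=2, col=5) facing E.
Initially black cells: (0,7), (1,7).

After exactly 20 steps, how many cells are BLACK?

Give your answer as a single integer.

Answer: 8

Derivation:
Step 1: on WHITE (2,5): turn R to S, flip to black, move to (3,5). |black|=3
Step 2: on WHITE (3,5): turn R to W, flip to black, move to (3,4). |black|=4
Step 3: on WHITE (3,4): turn R to N, flip to black, move to (2,4). |black|=5
Step 4: on WHITE (2,4): turn R to E, flip to black, move to (2,5). |black|=6
Step 5: on BLACK (2,5): turn L to N, flip to white, move to (1,5). |black|=5
Step 6: on WHITE (1,5): turn R to E, flip to black, move to (1,6). |black|=6
Step 7: on WHITE (1,6): turn R to S, flip to black, move to (2,6). |black|=7
Step 8: on WHITE (2,6): turn R to W, flip to black, move to (2,5). |black|=8
Step 9: on WHITE (2,5): turn R to N, flip to black, move to (1,5). |black|=9
Step 10: on BLACK (1,5): turn L to W, flip to white, move to (1,4). |black|=8
Step 11: on WHITE (1,4): turn R to N, flip to black, move to (0,4). |black|=9
Step 12: on WHITE (0,4): turn R to E, flip to black, move to (0,5). |black|=10
Step 13: on WHITE (0,5): turn R to S, flip to black, move to (1,5). |black|=11
Step 14: on WHITE (1,5): turn R to W, flip to black, move to (1,4). |black|=12
Step 15: on BLACK (1,4): turn L to S, flip to white, move to (2,4). |black|=11
Step 16: on BLACK (2,4): turn L to E, flip to white, move to (2,5). |black|=10
Step 17: on BLACK (2,5): turn L to N, flip to white, move to (1,5). |black|=9
Step 18: on BLACK (1,5): turn L to W, flip to white, move to (1,4). |black|=8
Step 19: on WHITE (1,4): turn R to N, flip to black, move to (0,4). |black|=9
Step 20: on BLACK (0,4): turn L to W, flip to white, move to (0,3). |black|=8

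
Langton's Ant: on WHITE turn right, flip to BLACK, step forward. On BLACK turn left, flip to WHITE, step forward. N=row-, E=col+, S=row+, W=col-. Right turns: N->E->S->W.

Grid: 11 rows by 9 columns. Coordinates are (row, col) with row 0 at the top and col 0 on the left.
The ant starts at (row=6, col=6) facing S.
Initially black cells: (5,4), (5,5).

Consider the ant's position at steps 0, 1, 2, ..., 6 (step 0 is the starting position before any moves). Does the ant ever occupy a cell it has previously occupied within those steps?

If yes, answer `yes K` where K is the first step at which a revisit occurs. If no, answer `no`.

Answer: no

Derivation:
Step 1: on WHITE (6,6): turn R to W, flip to black, move to (6,5). |black|=3 — new cell
Step 2: on WHITE (6,5): turn R to N, flip to black, move to (5,5). |black|=4 — new cell
Step 3: on BLACK (5,5): turn L to W, flip to white, move to (5,4). |black|=3 — new cell
Step 4: on BLACK (5,4): turn L to S, flip to white, move to (6,4). |black|=2 — new cell
Step 5: on WHITE (6,4): turn R to W, flip to black, move to (6,3). |black|=3 — new cell
Step 6: on WHITE (6,3): turn R to N, flip to black, move to (5,3). |black|=4 — new cell
No revisit within 6 steps.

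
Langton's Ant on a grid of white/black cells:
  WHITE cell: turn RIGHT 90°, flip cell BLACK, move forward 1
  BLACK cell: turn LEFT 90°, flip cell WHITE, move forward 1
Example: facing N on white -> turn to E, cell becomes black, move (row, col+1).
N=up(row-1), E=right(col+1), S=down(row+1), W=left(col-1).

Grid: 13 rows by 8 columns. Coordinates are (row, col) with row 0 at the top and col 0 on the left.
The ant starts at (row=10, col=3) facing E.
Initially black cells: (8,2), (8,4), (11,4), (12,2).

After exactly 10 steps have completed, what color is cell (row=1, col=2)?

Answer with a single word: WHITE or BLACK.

Answer: WHITE

Derivation:
Step 1: on WHITE (10,3): turn R to S, flip to black, move to (11,3). |black|=5
Step 2: on WHITE (11,3): turn R to W, flip to black, move to (11,2). |black|=6
Step 3: on WHITE (11,2): turn R to N, flip to black, move to (10,2). |black|=7
Step 4: on WHITE (10,2): turn R to E, flip to black, move to (10,3). |black|=8
Step 5: on BLACK (10,3): turn L to N, flip to white, move to (9,3). |black|=7
Step 6: on WHITE (9,3): turn R to E, flip to black, move to (9,4). |black|=8
Step 7: on WHITE (9,4): turn R to S, flip to black, move to (10,4). |black|=9
Step 8: on WHITE (10,4): turn R to W, flip to black, move to (10,3). |black|=10
Step 9: on WHITE (10,3): turn R to N, flip to black, move to (9,3). |black|=11
Step 10: on BLACK (9,3): turn L to W, flip to white, move to (9,2). |black|=10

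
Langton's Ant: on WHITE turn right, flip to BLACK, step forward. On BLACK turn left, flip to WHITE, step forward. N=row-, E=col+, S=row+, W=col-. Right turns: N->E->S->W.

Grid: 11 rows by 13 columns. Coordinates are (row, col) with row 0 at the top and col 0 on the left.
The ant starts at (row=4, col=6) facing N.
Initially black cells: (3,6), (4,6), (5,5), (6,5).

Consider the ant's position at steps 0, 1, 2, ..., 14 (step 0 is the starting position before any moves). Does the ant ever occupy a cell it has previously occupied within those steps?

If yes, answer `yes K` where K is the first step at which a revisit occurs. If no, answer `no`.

Answer: yes 7

Derivation:
Step 1: on BLACK (4,6): turn L to W, flip to white, move to (4,5). |black|=3 — new cell
Step 2: on WHITE (4,5): turn R to N, flip to black, move to (3,5). |black|=4 — new cell
Step 3: on WHITE (3,5): turn R to E, flip to black, move to (3,6). |black|=5 — new cell
Step 4: on BLACK (3,6): turn L to N, flip to white, move to (2,6). |black|=4 — new cell
Step 5: on WHITE (2,6): turn R to E, flip to black, move to (2,7). |black|=5 — new cell
Step 6: on WHITE (2,7): turn R to S, flip to black, move to (3,7). |black|=6 — new cell
Step 7: on WHITE (3,7): turn R to W, flip to black, move to (3,6). |black|=7 — REVISIT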